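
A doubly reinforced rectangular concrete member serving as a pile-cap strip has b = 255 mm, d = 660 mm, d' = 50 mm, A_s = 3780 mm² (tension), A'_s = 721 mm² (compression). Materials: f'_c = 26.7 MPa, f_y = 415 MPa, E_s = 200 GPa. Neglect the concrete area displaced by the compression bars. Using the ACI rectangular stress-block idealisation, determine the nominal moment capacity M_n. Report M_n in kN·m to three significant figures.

Assume both tension and compression steel yield.
Net tension couple steel: A_s − A'_s = 3059 mm².
a = (A_s − A'_s) f_y / (0.85 f'_c b) = 1269485/(0.85 × 26.7 × 255) = 219.36 mm.
c = a/β₁ = 219.36/0.85 = 258.07 mm; ε'_s = 0.003(c − d')/c = 0.0024 ≥ f_y/E_s = 0.0021, so compression steel does yield.
M_n = (A_s − A'_s) f_y (d − a/2) + A'_s f_y (d − d') = [1269485 × (660 − 109.68) + 299215 × (660 − 50)] × 10⁻⁶ = 698.62 + 182.52 = 881.14 kN·m.

M_n ≈ 881 kN·m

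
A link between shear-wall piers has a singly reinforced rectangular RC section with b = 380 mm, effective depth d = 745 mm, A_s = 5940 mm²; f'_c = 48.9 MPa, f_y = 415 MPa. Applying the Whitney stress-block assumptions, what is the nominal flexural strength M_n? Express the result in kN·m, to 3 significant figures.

M_n ≈ 1640 kN·m

T = A_s f_y = 5940 × 415 = 2465100 N = 2465.1 kN.
From C = T: a = T/(0.85 f'_c b) = 2465100/(0.85 × 48.9 × 380) = 156.07 mm.
M_n = T(d − a/2) = 2465.1 kN × (745 − 78.035) mm = 1644.14 kN·m.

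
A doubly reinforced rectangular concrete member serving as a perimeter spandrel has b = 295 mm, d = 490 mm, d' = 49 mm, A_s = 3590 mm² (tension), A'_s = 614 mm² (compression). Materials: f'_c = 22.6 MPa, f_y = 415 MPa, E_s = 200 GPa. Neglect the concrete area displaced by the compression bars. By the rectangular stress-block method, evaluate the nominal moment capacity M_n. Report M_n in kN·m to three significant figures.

M_n ≈ 583 kN·m

Assume both tension and compression steel yield.
Net tension couple steel: A_s − A'_s = 2976 mm².
a = (A_s − A'_s) f_y / (0.85 f'_c b) = 1235040/(0.85 × 22.6 × 295) = 217.94 mm.
c = a/β₁ = 217.94/0.85 = 256.40 mm; ε'_s = 0.003(c − d')/c = 0.0024 ≥ f_y/E_s = 0.0021, so compression steel does yield.
M_n = (A_s − A'_s) f_y (d − a/2) + A'_s f_y (d − d') = [1235040 × (490 − 108.97) + 254810 × (490 − 49)] × 10⁻⁶ = 470.59 + 112.37 = 582.96 kN·m.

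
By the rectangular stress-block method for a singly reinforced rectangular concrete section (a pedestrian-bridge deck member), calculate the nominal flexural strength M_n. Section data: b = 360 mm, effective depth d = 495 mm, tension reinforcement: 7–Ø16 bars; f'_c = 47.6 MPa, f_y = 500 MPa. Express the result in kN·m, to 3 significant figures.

M_n ≈ 331 kN·m

A_s = 7 × 201 = 1407 mm².
T = A_s f_y = 1407 × 500 = 703500 N = 703.5 kN.
From C = T: a = T/(0.85 f'_c b) = 703500/(0.85 × 47.6 × 360) = 48.30 mm.
M_n = T(d − a/2) = 703.5 kN × (495 − 24.15) mm = 331.24 kN·m.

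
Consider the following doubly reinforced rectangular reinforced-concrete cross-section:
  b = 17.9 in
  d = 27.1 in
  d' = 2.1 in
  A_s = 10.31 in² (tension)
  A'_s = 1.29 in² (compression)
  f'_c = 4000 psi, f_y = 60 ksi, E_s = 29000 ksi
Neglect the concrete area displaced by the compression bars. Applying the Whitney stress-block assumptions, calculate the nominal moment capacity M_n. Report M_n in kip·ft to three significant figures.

Assume both steels yield.
a = (A_s − A'_s) f_y/(0.85 f'_c b) = (10.31 − 1.29) × 60/(0.85 × 4 × 17.9) = 8.893 in.
c = a/β₁ = 8.893/0.85 = 10.462 in; ε'_s = 0.003(c − d')/c = 0.0024 ≥ ε_y = 0.0021, so the compression steel yields.
M_n = (A_s − A'_s) f_y (d − a/2) + A'_s f_y (d − d') = 541.2 × (27.1 − 4.4465) + 77.4 × (27.1 − 2.1) = 12260.1 + 1935.0 = 14195.1 kip·in = 14195.1/12 = 1182.93 kip·ft.

M_n ≈ 1180 kip·ft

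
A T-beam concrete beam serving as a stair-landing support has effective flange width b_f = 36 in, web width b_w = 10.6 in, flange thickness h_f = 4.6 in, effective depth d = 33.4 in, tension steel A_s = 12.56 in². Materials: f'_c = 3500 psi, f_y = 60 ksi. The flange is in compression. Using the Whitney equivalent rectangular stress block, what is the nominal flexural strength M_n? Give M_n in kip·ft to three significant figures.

Tension: T = A_s f_y = 12.56 × 60 = 753.6 kips.
Try a within the flange: a = T/(0.85 f'_c b_f) = 753.6/(0.85 × 3.5 × 36) = 7.036 in.
a = 7.036 > h_f = 4.6 in: the block extends into the web. Split into flange-overhang and web parts.
C_f = 0.85 f'_c (b_f − b_w) h_f = 0.85 × 3.5 × (36 − 10.6) × 4.6 = 347.6 kips.
Remaining web compression depth: a_w = (T − C_f)/(0.85 f'_c b_w) = (753.6 − 347.6)/(0.85 × 3.5 × 10.6) = 12.875 in.
M_n = C_f(d − h_f/2) + (T − C_f)(d − a_w/2) = 347.6 × (33.4 − 2.3) + 406 × (33.4 − 6.4375) = 10810.4 + 10946.8 = 21757.2 kip·in.
M_n = 21757.2/12 = 1813.10 kip·ft.

M_n ≈ 1810 kip·ft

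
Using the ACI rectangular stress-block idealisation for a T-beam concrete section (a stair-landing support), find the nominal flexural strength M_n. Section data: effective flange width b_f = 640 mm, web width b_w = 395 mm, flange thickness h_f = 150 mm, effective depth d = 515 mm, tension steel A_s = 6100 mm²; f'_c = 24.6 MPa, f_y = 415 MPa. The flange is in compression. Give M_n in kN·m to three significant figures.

M_n ≈ 1060 kN·m

Tension: T = A_s f_y = 6100 × 415 = 2531500 N.
Try a within the flange: a = T/(0.85 f'_c b_f) = 2531500/(0.85 × 24.6 × 640) = 189.17 mm.
a = 189.17 > h_f = 150 mm: the block extends into the web. Split into flange-overhang and web parts.
C_f = 0.85 f'_c (b_f − b_w) h_f = 0.85 × 24.6 × (640 − 395) × 150 = 768443 N.
Remaining web compression depth: a_w = (T − C_f)/(0.85 f'_c b_w) = (2531500 − 768443)/(0.85 × 24.6 × 395) = 213.46 mm.
M_n = C_f(d − h_f/2) + (T − C_f)(d − a_w/2) = 768443 × (515 − 75) + 1763057 × (515 − 106.73) = 338.11 + 719.80 = 1057.91 × 10⁶ N·mm.
M_n = 1057.91 kN·m.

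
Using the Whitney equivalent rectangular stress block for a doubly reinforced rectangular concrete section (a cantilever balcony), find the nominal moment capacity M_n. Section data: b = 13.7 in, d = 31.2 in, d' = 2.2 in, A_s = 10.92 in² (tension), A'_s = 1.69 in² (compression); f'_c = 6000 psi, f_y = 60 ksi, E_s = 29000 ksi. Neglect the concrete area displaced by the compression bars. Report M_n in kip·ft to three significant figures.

M_n ≈ 1500 kip·ft

Assume both steels yield.
a = (A_s − A'_s) f_y/(0.85 f'_c b) = (10.92 − 1.69) × 60/(0.85 × 6 × 13.7) = 7.926 in.
c = a/β₁ = 7.926/0.75 = 10.568 in; ε'_s = 0.003(c − d')/c = 0.0024 ≥ ε_y = 0.0021, so the compression steel yields.
M_n = (A_s − A'_s) f_y (d − a/2) + A'_s f_y (d − d') = 553.8 × (31.2 − 3.963) + 101.4 × (31.2 − 2.2) = 15083.9 + 2940.6 = 18024.5 kip·in = 18024.5/12 = 1502.04 kip·ft.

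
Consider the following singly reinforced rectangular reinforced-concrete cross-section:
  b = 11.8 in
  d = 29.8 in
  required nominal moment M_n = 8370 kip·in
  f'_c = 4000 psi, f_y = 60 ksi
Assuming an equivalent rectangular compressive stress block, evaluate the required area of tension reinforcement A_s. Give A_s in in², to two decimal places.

A_s ≈ 5.42 in²

From M_n = 0.85 f'_c a b (d − a/2):
a = d − √(d² − 2M_n/(0.85 f'_c b)) = 29.8 − √(29.8² − 2 × 8370/(0.85 × 4 × 11.8)) = 8.102 in.
A_s = 0.85 f'_c a b / f_y = 0.85 × 4 × 8.102 × 11.8 / 60 = 5.418 in².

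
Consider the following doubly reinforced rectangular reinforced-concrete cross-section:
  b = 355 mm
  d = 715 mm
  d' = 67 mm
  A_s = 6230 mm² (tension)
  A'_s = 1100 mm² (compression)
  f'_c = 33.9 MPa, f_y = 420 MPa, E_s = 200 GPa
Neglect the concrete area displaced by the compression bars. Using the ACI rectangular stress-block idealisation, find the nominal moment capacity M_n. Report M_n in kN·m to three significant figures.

M_n ≈ 1610 kN·m

Assume both tension and compression steel yield.
Net tension couple steel: A_s − A'_s = 5130 mm².
a = (A_s − A'_s) f_y / (0.85 f'_c b) = 2154600/(0.85 × 33.9 × 355) = 210.63 mm.
c = a/β₁ = 210.63/0.808 = 260.68 mm; ε'_s = 0.003(c − d')/c = 0.0022 ≥ f_y/E_s = 0.0021, so compression steel does yield.
M_n = (A_s − A'_s) f_y (d − a/2) + A'_s f_y (d − d') = [2154600 × (715 − 105.315) + 462000 × (715 − 67)] × 10⁻⁶ = 1313.63 + 299.38 = 1613.01 kN·m.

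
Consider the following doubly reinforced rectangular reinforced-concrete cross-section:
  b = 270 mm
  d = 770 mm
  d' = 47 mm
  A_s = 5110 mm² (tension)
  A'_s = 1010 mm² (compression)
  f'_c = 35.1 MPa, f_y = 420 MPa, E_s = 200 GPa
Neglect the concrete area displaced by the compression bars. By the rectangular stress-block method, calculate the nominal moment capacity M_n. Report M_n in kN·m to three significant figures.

Assume both tension and compression steel yield.
Net tension couple steel: A_s − A'_s = 4100 mm².
a = (A_s − A'_s) f_y / (0.85 f'_c b) = 1722000/(0.85 × 35.1 × 270) = 213.77 mm.
c = a/β₁ = 213.77/0.799 = 267.55 mm; ε'_s = 0.003(c − d')/c = 0.0025 ≥ f_y/E_s = 0.0021, so compression steel does yield.
M_n = (A_s − A'_s) f_y (d − a/2) + A'_s f_y (d − d') = [1722000 × (770 − 106.885) + 424200 × (770 − 47)] × 10⁻⁶ = 1141.88 + 306.70 = 1448.58 kN·m.

M_n ≈ 1450 kN·m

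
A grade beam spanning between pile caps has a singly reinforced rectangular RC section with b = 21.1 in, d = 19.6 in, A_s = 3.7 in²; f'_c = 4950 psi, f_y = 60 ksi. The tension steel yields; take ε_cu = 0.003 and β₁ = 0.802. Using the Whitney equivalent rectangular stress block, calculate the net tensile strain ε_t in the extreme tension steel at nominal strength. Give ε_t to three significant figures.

a = A_s f_y/(0.85 f'_c b) = 2.501 in.
β₁ = 0.802, so c = a/β₁ = 2.501/0.802 = 3.118 in.
From the linear strain diagram with ε_cu = 0.003: ε_t = 0.003 (d − c)/c = 0.003 × (19.6 − 3.118)/3.118 = 0.0159.
Since ε_t ≥ 0.005, the section is tension-controlled.

ε_t ≈ 0.0159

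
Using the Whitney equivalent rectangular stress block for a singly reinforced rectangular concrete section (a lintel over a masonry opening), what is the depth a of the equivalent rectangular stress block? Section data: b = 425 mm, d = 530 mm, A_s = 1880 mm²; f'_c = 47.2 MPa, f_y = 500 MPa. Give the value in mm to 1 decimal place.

T = A_s f_y = 1880 × 500 = 940000 N = 940 kN.
Setting C = 0.85 f'_c a b equal to T: a = 940000/(0.85 × 47.2 × 425) = 55.1 mm.

a ≈ 55.1 mm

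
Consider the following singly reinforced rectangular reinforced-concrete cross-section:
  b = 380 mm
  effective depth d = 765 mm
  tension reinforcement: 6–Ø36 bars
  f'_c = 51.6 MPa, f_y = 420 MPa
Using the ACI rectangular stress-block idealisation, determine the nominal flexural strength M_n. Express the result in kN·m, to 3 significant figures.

A_s = 6 × 1018 = 6108 mm².
T = A_s f_y = 6108 × 420 = 2565360 N = 2565.36 kN.
From C = T: a = T/(0.85 f'_c b) = 2565360/(0.85 × 51.6 × 380) = 153.92 mm.
M_n = T(d − a/2) = 2565.36 kN × (765 − 76.96) mm = 1765.07 kN·m.

M_n ≈ 1770 kN·m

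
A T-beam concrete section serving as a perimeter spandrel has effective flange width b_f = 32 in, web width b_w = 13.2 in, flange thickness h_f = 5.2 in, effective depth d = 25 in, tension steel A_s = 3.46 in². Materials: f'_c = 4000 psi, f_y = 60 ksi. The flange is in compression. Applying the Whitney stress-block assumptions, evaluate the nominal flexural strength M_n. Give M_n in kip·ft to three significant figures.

M_n ≈ 416 kip·ft

Tension: T = A_s f_y = 3.46 × 60 = 207.6 kips.
Try a within the flange: a = T/(0.85 f'_c b_f) = 207.6/(0.85 × 4 × 32) = 1.908 in.
Since a = 1.908 ≤ h_f = 5.2 in, the stress block lies entirely in the flange; analyse as a rectangular beam of width b_f.
M_n = T(d − a/2) = 207.6 × (25 − 0.954) = 4991.9 kip·in.
M_n = 4991.9/12 = 415.99 kip·ft.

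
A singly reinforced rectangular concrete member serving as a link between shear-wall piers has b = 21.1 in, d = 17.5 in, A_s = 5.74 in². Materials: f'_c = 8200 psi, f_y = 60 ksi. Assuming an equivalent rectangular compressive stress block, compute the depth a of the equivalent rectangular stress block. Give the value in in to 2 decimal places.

T = A_s f_y = 5.74 × 60 = 344.4 kips.
a = T/(0.85 f'_c b) = 344.4/(0.85 × 8.2 × 21.1) = 2.34 in.

a ≈ 2.34 in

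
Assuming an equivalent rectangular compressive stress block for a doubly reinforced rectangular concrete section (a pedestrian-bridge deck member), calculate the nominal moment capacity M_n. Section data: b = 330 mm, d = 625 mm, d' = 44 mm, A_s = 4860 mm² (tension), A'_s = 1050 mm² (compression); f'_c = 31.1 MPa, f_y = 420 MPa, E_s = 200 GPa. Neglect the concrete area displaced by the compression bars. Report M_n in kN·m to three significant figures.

M_n ≈ 1110 kN·m

Assume both tension and compression steel yield.
Net tension couple steel: A_s − A'_s = 3810 mm².
a = (A_s − A'_s) f_y / (0.85 f'_c b) = 1600200/(0.85 × 31.1 × 330) = 183.43 mm.
c = a/β₁ = 183.43/0.828 = 221.53 mm; ε'_s = 0.003(c − d')/c = 0.0024 ≥ f_y/E_s = 0.0021, so compression steel does yield.
M_n = (A_s − A'_s) f_y (d − a/2) + A'_s f_y (d − d') = [1600200 × (625 − 91.715) + 441000 × (625 − 44)] × 10⁻⁶ = 853.36 + 256.22 = 1109.58 kN·m.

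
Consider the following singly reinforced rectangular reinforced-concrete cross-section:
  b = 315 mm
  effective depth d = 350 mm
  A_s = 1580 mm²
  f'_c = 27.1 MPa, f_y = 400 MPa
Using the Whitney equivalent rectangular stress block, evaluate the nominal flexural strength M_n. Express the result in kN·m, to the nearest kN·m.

M_n ≈ 194 kN·m

T = A_s f_y = 1580 × 400 = 632000 N = 632 kN.
From C = T: a = T/(0.85 f'_c b) = 632000/(0.85 × 27.1 × 315) = 87.10 mm.
M_n = T(d − a/2) = 632 kN × (350 − 43.55) mm = 193.68 kN·m.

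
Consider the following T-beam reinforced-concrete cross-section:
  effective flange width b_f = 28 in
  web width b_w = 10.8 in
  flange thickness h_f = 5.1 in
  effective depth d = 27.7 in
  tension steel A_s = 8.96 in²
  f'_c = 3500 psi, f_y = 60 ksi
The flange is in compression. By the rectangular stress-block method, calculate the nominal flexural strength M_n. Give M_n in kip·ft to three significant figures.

Tension: T = A_s f_y = 8.96 × 60 = 537.6 kips.
Try a within the flange: a = T/(0.85 f'_c b_f) = 537.6/(0.85 × 3.5 × 28) = 6.454 in.
a = 6.454 > h_f = 5.1 in: the block extends into the web. Split into flange-overhang and web parts.
C_f = 0.85 f'_c (b_f − b_w) h_f = 0.85 × 3.5 × (28 − 10.8) × 5.1 = 261.0 kips.
Remaining web compression depth: a_w = (T − C_f)/(0.85 f'_c b_w) = (537.6 − 261.0)/(0.85 × 3.5 × 10.8) = 8.609 in.
M_n = C_f(d − h_f/2) + (T − C_f)(d − a_w/2) = 261.0 × (27.7 − 2.55) + 276.6 × (27.7 − 4.3045) = 6564.2 + 6471.2 = 13035.4 kip·in.
M_n = 13035.4/12 = 1086.28 kip·ft.

M_n ≈ 1090 kip·ft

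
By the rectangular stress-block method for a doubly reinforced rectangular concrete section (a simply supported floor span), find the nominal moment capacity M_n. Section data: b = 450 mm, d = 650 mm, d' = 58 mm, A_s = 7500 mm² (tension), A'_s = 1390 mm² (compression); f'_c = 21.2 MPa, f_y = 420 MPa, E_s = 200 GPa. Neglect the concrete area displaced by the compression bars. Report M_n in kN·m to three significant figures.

Assume both tension and compression steel yield.
Net tension couple steel: A_s − A'_s = 6110 mm².
a = (A_s − A'_s) f_y / (0.85 f'_c b) = 2566200/(0.85 × 21.2 × 450) = 316.46 mm.
c = a/β₁ = 316.46/0.85 = 372.31 mm; ε'_s = 0.003(c − d')/c = 0.0025 ≥ f_y/E_s = 0.0021, so compression steel does yield.
M_n = (A_s − A'_s) f_y (d − a/2) + A'_s f_y (d − d') = [2566200 × (650 − 158.23) + 583800 × (650 − 58)] × 10⁻⁶ = 1261.98 + 345.61 = 1607.59 kN·m.

M_n ≈ 1610 kN·m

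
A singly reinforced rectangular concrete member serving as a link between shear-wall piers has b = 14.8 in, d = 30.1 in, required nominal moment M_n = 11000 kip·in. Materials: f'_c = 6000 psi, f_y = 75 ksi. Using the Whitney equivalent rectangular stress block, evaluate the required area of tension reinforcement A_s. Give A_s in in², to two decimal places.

A_s ≈ 5.34 in²

From M_n = 0.85 f'_c a b (d − a/2):
a = d − √(d² − 2M_n/(0.85 f'_c b)) = 30.1 − √(30.1² − 2 × 11000/(0.85 × 6 × 14.8)) = 5.310 in.
A_s = 0.85 f'_c a b / f_y = 0.85 × 6 × 5.310 × 14.8 / 75 = 5.344 in².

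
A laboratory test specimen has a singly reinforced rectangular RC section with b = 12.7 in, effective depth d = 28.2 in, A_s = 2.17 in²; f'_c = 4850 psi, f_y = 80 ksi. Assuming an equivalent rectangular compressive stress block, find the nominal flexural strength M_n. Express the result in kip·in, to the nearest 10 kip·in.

T = A_s f_y = 2.17 × 80 = 173.6 kips.
a = T/(0.85 f'_c b) = 173.6/(0.85 × 4.85 × 12.7) = 3.316 in.
M_n = T(d − a/2) = 173.6 × (28.2 − 1.658) = 4607.7 kip·in.

M_n ≈ 4610 kip·in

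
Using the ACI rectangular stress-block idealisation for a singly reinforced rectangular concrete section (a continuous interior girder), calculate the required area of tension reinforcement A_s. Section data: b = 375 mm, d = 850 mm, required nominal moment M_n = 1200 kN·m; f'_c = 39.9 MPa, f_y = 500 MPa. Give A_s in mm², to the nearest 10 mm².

A_s ≈ 3040 mm²

With M_n = 0.85 f'_c a b (d − a/2), solve the quadratic for a:
a = d − √(d² − 2M_n/(0.85 f'_c b)) = 850 − √(850² − 2 × 1200×10⁶/(0.85 × 39.9 × 375)) = 119.39 mm.
A_s = 0.85 f'_c a b / f_y = 0.85 × 39.9 × 119.39 × 375 / 500 = 3036.8 mm².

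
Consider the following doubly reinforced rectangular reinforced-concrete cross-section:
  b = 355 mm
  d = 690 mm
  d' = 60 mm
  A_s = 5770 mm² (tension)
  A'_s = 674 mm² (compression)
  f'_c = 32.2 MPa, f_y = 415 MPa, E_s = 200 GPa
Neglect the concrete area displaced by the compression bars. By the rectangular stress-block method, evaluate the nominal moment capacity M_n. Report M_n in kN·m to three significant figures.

Assume both tension and compression steel yield.
Net tension couple steel: A_s − A'_s = 5096 mm².
a = (A_s − A'_s) f_y / (0.85 f'_c b) = 2114840/(0.85 × 32.2 × 355) = 217.66 mm.
c = a/β₁ = 217.66/0.82 = 265.44 mm; ε'_s = 0.003(c − d')/c = 0.0023 ≥ f_y/E_s = 0.0021, so compression steel does yield.
M_n = (A_s − A'_s) f_y (d − a/2) + A'_s f_y (d − d') = [2114840 × (690 − 108.83) + 279710 × (690 − 60)] × 10⁻⁶ = 1229.08 + 176.22 = 1405.30 kN·m.

M_n ≈ 1410 kN·m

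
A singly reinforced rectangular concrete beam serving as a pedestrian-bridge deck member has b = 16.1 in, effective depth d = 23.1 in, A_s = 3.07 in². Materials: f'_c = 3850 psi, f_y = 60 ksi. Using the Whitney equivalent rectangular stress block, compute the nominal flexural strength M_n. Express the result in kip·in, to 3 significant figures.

T = A_s f_y = 3.07 × 60 = 184.2 kips.
a = T/(0.85 f'_c b) = 184.2/(0.85 × 3.85 × 16.1) = 3.496 in.
M_n = T(d − a/2) = 184.2 × (23.1 − 1.748) = 3933.0 kip·in.

M_n ≈ 3930 kip·in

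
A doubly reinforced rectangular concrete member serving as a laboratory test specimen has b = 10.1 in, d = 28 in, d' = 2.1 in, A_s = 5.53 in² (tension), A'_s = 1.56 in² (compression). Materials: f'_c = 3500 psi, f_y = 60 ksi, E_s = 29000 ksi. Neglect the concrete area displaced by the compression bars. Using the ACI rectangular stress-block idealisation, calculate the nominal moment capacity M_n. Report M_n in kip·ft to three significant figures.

M_n ≈ 679 kip·ft

Assume both steels yield.
a = (A_s − A'_s) f_y/(0.85 f'_c b) = (5.53 − 1.56) × 60/(0.85 × 3.5 × 10.1) = 7.927 in.
c = a/β₁ = 7.927/0.85 = 9.326 in; ε'_s = 0.003(c − d')/c = 0.0023 ≥ ε_y = 0.0021, so the compression steel yields.
M_n = (A_s − A'_s) f_y (d − a/2) + A'_s f_y (d − d') = 238.2 × (28 − 3.9635) + 93.6 × (28 − 2.1) = 5725.5 + 2424.2 = 8149.7 kip·in = 8149.7/12 = 679.14 kip·ft.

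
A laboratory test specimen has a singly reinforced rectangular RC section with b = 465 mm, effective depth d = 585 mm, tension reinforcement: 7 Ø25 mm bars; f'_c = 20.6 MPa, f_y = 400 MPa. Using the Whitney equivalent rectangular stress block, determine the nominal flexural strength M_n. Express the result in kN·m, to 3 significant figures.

A_s = 7 × 491 = 3437 mm².
T = A_s f_y = 3437 × 400 = 1374800 N = 1374.8 kN.
From C = T: a = T/(0.85 f'_c b) = 1374800/(0.85 × 20.6 × 465) = 168.85 mm.
M_n = T(d − a/2) = 1374.8 kN × (585 − 84.425) mm = 688.19 kN·m.

M_n ≈ 688 kN·m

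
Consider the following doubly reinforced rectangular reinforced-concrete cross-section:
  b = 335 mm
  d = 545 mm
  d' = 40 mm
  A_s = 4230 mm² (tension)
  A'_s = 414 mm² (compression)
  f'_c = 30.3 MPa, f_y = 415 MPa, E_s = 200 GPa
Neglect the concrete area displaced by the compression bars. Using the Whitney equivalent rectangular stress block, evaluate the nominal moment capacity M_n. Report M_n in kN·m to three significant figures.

Assume both tension and compression steel yield.
Net tension couple steel: A_s − A'_s = 3816 mm².
a = (A_s − A'_s) f_y / (0.85 f'_c b) = 1583640/(0.85 × 30.3 × 335) = 183.55 mm.
c = a/β₁ = 183.55/0.834 = 220.08 mm; ε'_s = 0.003(c − d')/c = 0.0025 ≥ f_y/E_s = 0.0021, so compression steel does yield.
M_n = (A_s − A'_s) f_y (d − a/2) + A'_s f_y (d − d') = [1583640 × (545 − 91.775) + 171810 × (545 − 40)] × 10⁻⁶ = 717.75 + 86.76 = 804.51 kN·m.

M_n ≈ 805 kN·m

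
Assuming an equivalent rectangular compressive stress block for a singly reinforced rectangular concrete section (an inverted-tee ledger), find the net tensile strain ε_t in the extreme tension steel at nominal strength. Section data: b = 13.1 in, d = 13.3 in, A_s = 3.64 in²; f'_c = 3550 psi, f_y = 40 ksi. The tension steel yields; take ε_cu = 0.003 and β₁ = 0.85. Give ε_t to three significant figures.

ε_t ≈ 0.00621

a = A_s f_y/(0.85 f'_c b) = 3.683 in.
β₁ = 0.85, so c = a/β₁ = 3.683/0.85 = 4.333 in.
From the linear strain diagram with ε_cu = 0.003: ε_t = 0.003 (d − c)/c = 0.003 × (13.3 − 4.333)/4.333 = 0.00621.
Since ε_t ≥ 0.005, the section is tension-controlled.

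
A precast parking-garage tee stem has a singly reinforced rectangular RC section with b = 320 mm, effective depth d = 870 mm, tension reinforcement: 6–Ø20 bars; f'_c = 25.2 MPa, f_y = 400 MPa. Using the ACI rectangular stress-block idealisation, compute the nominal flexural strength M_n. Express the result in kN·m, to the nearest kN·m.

A_s = 6 × 314 = 1884 mm².
T = A_s f_y = 1884 × 400 = 753600 N = 753.6 kN.
From C = T: a = T/(0.85 f'_c b) = 753600/(0.85 × 25.2 × 320) = 109.94 mm.
M_n = T(d − a/2) = 753.6 kN × (870 − 54.97) mm = 614.21 kN·m.

M_n ≈ 614 kN·m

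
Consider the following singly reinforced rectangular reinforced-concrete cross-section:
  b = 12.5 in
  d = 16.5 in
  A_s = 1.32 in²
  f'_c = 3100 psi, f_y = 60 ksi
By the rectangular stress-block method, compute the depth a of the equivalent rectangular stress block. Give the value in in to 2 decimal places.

a ≈ 2.40 in

T = A_s f_y = 1.32 × 60 = 79.2 kips.
a = T/(0.85 f'_c b) = 79.2/(0.85 × 3.1 × 12.5) = 2.40 in.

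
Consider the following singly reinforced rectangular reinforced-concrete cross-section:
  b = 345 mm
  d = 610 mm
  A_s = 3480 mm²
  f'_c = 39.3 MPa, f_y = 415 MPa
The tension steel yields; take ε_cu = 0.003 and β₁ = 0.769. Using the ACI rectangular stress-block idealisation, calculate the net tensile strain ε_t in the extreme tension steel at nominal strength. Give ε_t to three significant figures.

ε_t ≈ 0.00823

a = A_s f_y/(0.85 f'_c b) = 125.31 mm.
β₁ = 0.769, so c = a/β₁ = 125.31/0.769 = 162.95 mm.
From the linear strain diagram with ε_cu = 0.003: ε_t = 0.003 (d − c)/c = 0.003 × (610 − 162.95)/162.95 = 0.00823.
Since ε_t ≥ 0.005, the section is tension-controlled.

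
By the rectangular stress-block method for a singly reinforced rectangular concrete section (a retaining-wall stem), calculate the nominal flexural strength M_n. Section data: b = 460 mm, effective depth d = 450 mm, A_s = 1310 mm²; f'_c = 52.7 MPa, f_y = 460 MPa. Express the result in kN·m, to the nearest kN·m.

M_n ≈ 262 kN·m

T = A_s f_y = 1310 × 460 = 602600 N = 602.6 kN.
From C = T: a = T/(0.85 f'_c b) = 602600/(0.85 × 52.7 × 460) = 29.24 mm.
M_n = T(d − a/2) = 602.6 kN × (450 − 14.62) mm = 262.36 kN·m.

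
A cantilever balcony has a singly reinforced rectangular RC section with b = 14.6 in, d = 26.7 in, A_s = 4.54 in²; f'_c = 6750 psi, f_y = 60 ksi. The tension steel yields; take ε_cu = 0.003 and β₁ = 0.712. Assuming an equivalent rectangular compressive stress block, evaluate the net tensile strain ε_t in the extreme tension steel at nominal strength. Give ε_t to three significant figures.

ε_t ≈ 0.0145

a = A_s f_y/(0.85 f'_c b) = 3.252 in.
β₁ = 0.712, so c = a/β₁ = 3.252/0.712 = 4.567 in.
From the linear strain diagram with ε_cu = 0.003: ε_t = 0.003 (d − c)/c = 0.003 × (26.7 − 4.567)/4.567 = 0.0145.
Since ε_t ≥ 0.005, the section is tension-controlled.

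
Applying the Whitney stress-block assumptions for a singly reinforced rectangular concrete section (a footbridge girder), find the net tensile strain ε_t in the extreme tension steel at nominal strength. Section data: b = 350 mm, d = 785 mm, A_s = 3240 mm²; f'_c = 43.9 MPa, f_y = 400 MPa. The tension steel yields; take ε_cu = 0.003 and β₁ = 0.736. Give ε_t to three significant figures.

a = A_s f_y/(0.85 f'_c b) = 99.23 mm.
β₁ = 0.736, so c = a/β₁ = 99.23/0.736 = 134.82 mm.
From the linear strain diagram with ε_cu = 0.003: ε_t = 0.003 (d − c)/c = 0.003 × (785 − 134.82)/134.82 = 0.0145.
Since ε_t ≥ 0.005, the section is tension-controlled.

ε_t ≈ 0.0145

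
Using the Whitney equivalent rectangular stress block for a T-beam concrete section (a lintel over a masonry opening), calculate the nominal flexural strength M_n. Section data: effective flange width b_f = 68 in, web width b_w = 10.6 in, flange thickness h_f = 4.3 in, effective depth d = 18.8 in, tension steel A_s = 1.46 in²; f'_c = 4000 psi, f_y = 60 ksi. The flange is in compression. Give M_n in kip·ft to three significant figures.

Tension: T = A_s f_y = 1.46 × 60 = 87.6 kips.
Try a within the flange: a = T/(0.85 f'_c b_f) = 87.6/(0.85 × 4 × 68) = 0.379 in.
Since a = 0.379 ≤ h_f = 4.3 in, the stress block lies entirely in the flange; analyse as a rectangular beam of width b_f.
M_n = T(d − a/2) = 87.6 × (18.8 − 0.1895) = 1630.3 kip·in.
M_n = 1630.3/12 = 135.86 kip·ft.

M_n ≈ 136 kip·ft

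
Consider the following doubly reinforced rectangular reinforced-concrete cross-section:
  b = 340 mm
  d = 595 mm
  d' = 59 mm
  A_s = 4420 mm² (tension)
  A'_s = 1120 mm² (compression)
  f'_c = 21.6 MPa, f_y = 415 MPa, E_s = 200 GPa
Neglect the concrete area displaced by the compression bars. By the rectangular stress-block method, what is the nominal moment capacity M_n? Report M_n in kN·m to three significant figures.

M_n ≈ 914 kN·m

Assume both tension and compression steel yield.
Net tension couple steel: A_s − A'_s = 3300 mm².
a = (A_s − A'_s) f_y / (0.85 f'_c b) = 1369500/(0.85 × 21.6 × 340) = 219.39 mm.
c = a/β₁ = 219.39/0.85 = 258.11 mm; ε'_s = 0.003(c − d')/c = 0.0023 ≥ f_y/E_s = 0.0021, so compression steel does yield.
M_n = (A_s − A'_s) f_y (d − a/2) + A'_s f_y (d − d') = [1369500 × (595 − 109.695) + 464800 × (595 − 59)] × 10⁻⁶ = 664.63 + 249.13 = 913.76 kN·m.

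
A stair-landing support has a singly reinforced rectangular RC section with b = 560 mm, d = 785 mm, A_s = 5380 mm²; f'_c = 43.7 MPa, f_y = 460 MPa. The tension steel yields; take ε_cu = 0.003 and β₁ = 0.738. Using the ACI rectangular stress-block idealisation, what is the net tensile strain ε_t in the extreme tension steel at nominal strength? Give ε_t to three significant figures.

ε_t ≈ 0.0116

a = A_s f_y/(0.85 f'_c b) = 118.97 mm.
β₁ = 0.738, so c = a/β₁ = 118.97/0.738 = 161.21 mm.
From the linear strain diagram with ε_cu = 0.003: ε_t = 0.003 (d − c)/c = 0.003 × (785 − 161.21)/161.21 = 0.0116.
Since ε_t ≥ 0.005, the section is tension-controlled.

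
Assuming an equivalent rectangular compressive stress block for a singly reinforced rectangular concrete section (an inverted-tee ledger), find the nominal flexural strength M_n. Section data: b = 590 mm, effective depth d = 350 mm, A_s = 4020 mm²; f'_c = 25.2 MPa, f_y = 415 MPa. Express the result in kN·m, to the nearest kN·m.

M_n ≈ 474 kN·m

T = A_s f_y = 4020 × 415 = 1668300 N = 1668.3 kN.
From C = T: a = T/(0.85 f'_c b) = 1668300/(0.85 × 25.2 × 590) = 132.01 mm.
M_n = T(d − a/2) = 1668.3 kN × (350 − 66.005) mm = 473.79 kN·m.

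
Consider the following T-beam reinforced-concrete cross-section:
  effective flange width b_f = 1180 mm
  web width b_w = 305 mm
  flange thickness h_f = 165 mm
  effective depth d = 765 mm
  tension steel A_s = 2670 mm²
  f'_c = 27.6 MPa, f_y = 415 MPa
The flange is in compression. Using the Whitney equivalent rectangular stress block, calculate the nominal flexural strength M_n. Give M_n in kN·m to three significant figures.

M_n ≈ 825 kN·m

Tension: T = A_s f_y = 2670 × 415 = 1108050 N.
Try a within the flange: a = T/(0.85 f'_c b_f) = 1108050/(0.85 × 27.6 × 1180) = 40.03 mm.
Since a = 40.03 ≤ h_f = 165 mm, the stress block lies entirely in the flange; analyse as a rectangular beam of width b_f.
M_n = T(d − a/2) = 1108050 × (765 − 20.015) = 825.48 × 10⁶ N·mm.
M_n = 825.48 kN·m.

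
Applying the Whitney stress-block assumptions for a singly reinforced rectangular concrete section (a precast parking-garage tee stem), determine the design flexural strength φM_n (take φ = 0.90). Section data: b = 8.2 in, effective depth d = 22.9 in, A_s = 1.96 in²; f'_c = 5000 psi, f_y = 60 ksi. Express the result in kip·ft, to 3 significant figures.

φM_n ≈ 187 kip·ft

T = A_s f_y = 1.96 × 60 = 117.6 kips.
a = T/(0.85 f'_c b) = 117.6/(0.85 × 5 × 8.2) = 3.374 in.
M_n = T(d − a/2) = 117.6 × (22.9 − 1.687) = 2494.6 kip·in = 2494.6/12 = 207.88 kip·ft.
φM_n = 0.90 × 207.88 = 187.09 kip·ft.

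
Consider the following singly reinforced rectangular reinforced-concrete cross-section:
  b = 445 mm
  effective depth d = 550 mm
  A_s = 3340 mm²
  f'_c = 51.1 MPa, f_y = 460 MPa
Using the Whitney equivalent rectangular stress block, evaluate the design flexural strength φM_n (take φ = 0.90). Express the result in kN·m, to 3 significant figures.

T = A_s f_y = 3340 × 460 = 1536400 N = 1536.4 kN.
From C = T: a = T/(0.85 f'_c b) = 1536400/(0.85 × 51.1 × 445) = 79.49 mm.
M_n = T(d − a/2) = 1536.4 kN × (550 − 39.745) mm = 783.96 kN·m.
φM_n = 0.90 × 783.96 = 705.56 kN·m.

φM_n ≈ 706 kN·m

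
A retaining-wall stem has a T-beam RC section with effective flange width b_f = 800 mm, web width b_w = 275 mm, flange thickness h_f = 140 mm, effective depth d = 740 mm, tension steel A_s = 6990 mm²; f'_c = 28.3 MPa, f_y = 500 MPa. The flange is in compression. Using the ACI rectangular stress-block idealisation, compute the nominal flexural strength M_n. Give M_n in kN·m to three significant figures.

M_n ≈ 2240 kN·m

Tension: T = A_s f_y = 6990 × 500 = 3495000 N.
Try a within the flange: a = T/(0.85 f'_c b_f) = 3495000/(0.85 × 28.3 × 800) = 181.62 mm.
a = 181.62 > h_f = 140 mm: the block extends into the web. Split into flange-overhang and web parts.
C_f = 0.85 f'_c (b_f − b_w) h_f = 0.85 × 28.3 × (800 − 275) × 140 = 1768043 N.
Remaining web compression depth: a_w = (T − C_f)/(0.85 f'_c b_w) = (3495000 − 1768043)/(0.85 × 28.3 × 275) = 261.06 mm.
M_n = C_f(d − h_f/2) + (T − C_f)(d − a_w/2) = 1768043 × (740 − 70) + 1726957 × (740 − 130.53) = 1184.59 + 1052.53 = 2237.12 × 10⁶ N·mm.
M_n = 2237.12 kN·m.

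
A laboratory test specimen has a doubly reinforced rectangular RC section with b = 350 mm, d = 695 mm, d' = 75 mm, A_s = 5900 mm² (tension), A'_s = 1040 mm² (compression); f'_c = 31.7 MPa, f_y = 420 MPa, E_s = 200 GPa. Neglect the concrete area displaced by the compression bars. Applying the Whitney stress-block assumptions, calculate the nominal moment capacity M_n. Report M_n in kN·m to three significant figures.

Assume both tension and compression steel yield.
Net tension couple steel: A_s − A'_s = 4860 mm².
a = (A_s − A'_s) f_y / (0.85 f'_c b) = 2041200/(0.85 × 31.7 × 350) = 216.44 mm.
c = a/β₁ = 216.44/0.824 = 262.67 mm; ε'_s = 0.003(c − d')/c = 0.0021 ≥ f_y/E_s = 0.0021, so compression steel does yield.
M_n = (A_s − A'_s) f_y (d − a/2) + A'_s f_y (d − d') = [2041200 × (695 − 108.22) + 436800 × (695 − 75)] × 10⁻⁶ = 1197.74 + 270.82 = 1468.56 kN·m.

M_n ≈ 1470 kN·m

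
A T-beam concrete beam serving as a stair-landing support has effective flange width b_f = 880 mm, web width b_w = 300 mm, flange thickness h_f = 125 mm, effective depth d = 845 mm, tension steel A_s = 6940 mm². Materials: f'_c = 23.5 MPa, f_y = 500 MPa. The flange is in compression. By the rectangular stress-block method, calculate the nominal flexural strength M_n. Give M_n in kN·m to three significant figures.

Tension: T = A_s f_y = 6940 × 500 = 3470000 N.
Try a within the flange: a = T/(0.85 f'_c b_f) = 3470000/(0.85 × 23.5 × 880) = 197.41 mm.
a = 197.41 > h_f = 125 mm: the block extends into the web. Split into flange-overhang and web parts.
C_f = 0.85 f'_c (b_f − b_w) h_f = 0.85 × 23.5 × (880 − 300) × 125 = 1448188 N.
Remaining web compression depth: a_w = (T − C_f)/(0.85 f'_c b_w) = (3470000 − 1448188)/(0.85 × 23.5 × 300) = 337.39 mm.
M_n = C_f(d − h_f/2) + (T − C_f)(d − a_w/2) = 1448188 × (845 − 62.5) + 2021812 × (845 − 168.695) = 1133.21 + 1367.36 = 2500.57 × 10⁶ N·mm.
M_n = 2500.57 kN·m.

M_n ≈ 2500 kN·m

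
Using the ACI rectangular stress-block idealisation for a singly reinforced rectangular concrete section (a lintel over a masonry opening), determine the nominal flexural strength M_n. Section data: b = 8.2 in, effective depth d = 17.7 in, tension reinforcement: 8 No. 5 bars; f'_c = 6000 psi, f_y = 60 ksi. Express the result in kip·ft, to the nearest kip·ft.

M_n ≈ 197 kip·ft

A_s = 8 × 0.31 = 2.48 in².
T = A_s f_y = 2.48 × 60 = 148.8 kips.
a = T/(0.85 f'_c b) = 148.8/(0.85 × 6 × 8.2) = 3.558 in.
M_n = T(d − a/2) = 148.8 × (17.7 − 1.779) = 2369.0 kip·in = 2369.0/12 = 197.42 kip·ft.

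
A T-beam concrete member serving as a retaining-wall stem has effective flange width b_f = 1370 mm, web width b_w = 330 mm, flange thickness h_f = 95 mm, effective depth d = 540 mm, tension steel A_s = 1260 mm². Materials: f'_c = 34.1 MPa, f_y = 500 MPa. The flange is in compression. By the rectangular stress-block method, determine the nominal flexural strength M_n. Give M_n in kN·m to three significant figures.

Tension: T = A_s f_y = 1260 × 500 = 630000 N.
Try a within the flange: a = T/(0.85 f'_c b_f) = 630000/(0.85 × 34.1 × 1370) = 15.87 mm.
Since a = 15.87 ≤ h_f = 95 mm, the stress block lies entirely in the flange; analyse as a rectangular beam of width b_f.
M_n = T(d − a/2) = 630000 × (540 − 7.935) = 335.20 × 10⁶ N·mm.
M_n = 335.20 kN·m.

M_n ≈ 335 kN·m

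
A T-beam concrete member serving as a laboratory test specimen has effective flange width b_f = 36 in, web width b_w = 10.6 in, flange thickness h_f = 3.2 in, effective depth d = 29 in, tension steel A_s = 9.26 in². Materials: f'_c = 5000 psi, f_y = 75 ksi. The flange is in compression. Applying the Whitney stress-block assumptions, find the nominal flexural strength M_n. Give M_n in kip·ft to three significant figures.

M_n ≈ 1520 kip·ft

Tension: T = A_s f_y = 9.26 × 75 = 694.5 kips.
Try a within the flange: a = T/(0.85 f'_c b_f) = 694.5/(0.85 × 5 × 36) = 4.539 in.
a = 4.539 > h_f = 3.2 in: the block extends into the web. Split into flange-overhang and web parts.
C_f = 0.85 f'_c (b_f − b_w) h_f = 0.85 × 5 × (36 − 10.6) × 3.2 = 345.4 kips.
Remaining web compression depth: a_w = (T − C_f)/(0.85 f'_c b_w) = (694.5 − 345.4)/(0.85 × 5 × 10.6) = 7.749 in.
M_n = C_f(d − h_f/2) + (T − C_f)(d − a_w/2) = 345.4 × (29 − 1.6) + 349.1 × (29 − 3.8745) = 9464.0 + 8771.3 = 18235.3 kip·in.
M_n = 18235.3/12 = 1519.61 kip·ft.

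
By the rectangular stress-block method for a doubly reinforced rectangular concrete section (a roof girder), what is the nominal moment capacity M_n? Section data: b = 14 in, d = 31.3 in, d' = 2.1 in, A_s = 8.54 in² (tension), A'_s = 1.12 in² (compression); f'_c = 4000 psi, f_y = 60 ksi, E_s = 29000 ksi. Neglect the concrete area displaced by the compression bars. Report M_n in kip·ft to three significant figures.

Assume both steels yield.
a = (A_s − A'_s) f_y/(0.85 f'_c b) = (8.54 − 1.12) × 60/(0.85 × 4 × 14) = 9.353 in.
c = a/β₁ = 9.353/0.85 = 11.004 in; ε'_s = 0.003(c − d')/c = 0.0024 ≥ ε_y = 0.0021, so the compression steel yields.
M_n = (A_s − A'_s) f_y (d − a/2) + A'_s f_y (d − d') = 445.2 × (31.3 − 4.6765) + 67.2 × (31.3 − 2.1) = 11852.8 + 1962.2 = 13815.0 kip·in = 13815.0/12 = 1151.25 kip·ft.

M_n ≈ 1150 kip·ft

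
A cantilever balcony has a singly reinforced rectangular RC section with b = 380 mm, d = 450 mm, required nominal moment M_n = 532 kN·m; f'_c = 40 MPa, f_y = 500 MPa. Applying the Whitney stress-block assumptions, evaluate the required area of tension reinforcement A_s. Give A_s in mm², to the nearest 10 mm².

A_s ≈ 2670 mm²

With M_n = 0.85 f'_c a b (d − a/2), solve the quadratic for a:
a = d − √(d² − 2M_n/(0.85 f'_c b)) = 450 − √(450² − 2 × 532×10⁶/(0.85 × 40 × 380)) = 103.38 mm.
A_s = 0.85 f'_c a b / f_y = 0.85 × 40 × 103.38 × 380 / 500 = 2671.3 mm².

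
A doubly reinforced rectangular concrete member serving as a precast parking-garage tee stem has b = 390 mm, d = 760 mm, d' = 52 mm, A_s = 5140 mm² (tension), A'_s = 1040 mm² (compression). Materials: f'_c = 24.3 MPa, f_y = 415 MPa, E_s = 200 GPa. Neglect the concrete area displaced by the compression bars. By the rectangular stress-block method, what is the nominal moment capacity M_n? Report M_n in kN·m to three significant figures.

M_n ≈ 1420 kN·m

Assume both tension and compression steel yield.
Net tension couple steel: A_s − A'_s = 4100 mm².
a = (A_s − A'_s) f_y / (0.85 f'_c b) = 1701500/(0.85 × 24.3 × 390) = 211.22 mm.
c = a/β₁ = 211.22/0.85 = 248.49 mm; ε'_s = 0.003(c − d')/c = 0.0024 ≥ f_y/E_s = 0.0021, so compression steel does yield.
M_n = (A_s − A'_s) f_y (d − a/2) + A'_s f_y (d − d') = [1701500 × (760 − 105.61) + 431600 × (760 − 52)] × 10⁻⁶ = 1113.44 + 305.57 = 1419.01 kN·m.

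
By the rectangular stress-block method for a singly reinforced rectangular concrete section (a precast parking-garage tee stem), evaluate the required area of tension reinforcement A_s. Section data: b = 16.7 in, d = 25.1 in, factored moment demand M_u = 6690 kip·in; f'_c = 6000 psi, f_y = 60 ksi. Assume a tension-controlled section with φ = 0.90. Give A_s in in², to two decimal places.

A_s ≈ 5.34 in²

M_n = M_u/φ = 6690/0.90 = 7433.33 kip·in.
From M_n = 0.85 f'_c a b (d − a/2):
a = d − √(d² − 2M_n/(0.85 f'_c b)) = 25.1 − √(25.1² − 2 × 7433.33/(0.85 × 6 × 16.7)) = 3.759 in.
A_s = 0.85 f'_c a b / f_y = 0.85 × 6 × 3.759 × 16.7 / 60 = 5.336 in².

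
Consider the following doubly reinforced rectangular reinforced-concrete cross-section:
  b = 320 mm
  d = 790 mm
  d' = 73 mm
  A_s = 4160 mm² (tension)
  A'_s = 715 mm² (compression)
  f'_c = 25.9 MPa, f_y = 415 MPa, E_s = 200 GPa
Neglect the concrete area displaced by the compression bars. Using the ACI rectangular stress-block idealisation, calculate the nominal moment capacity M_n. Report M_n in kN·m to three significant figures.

Assume both tension and compression steel yield.
Net tension couple steel: A_s − A'_s = 3445 mm².
a = (A_s − A'_s) f_y / (0.85 f'_c b) = 1429675/(0.85 × 25.9 × 320) = 202.94 mm.
c = a/β₁ = 202.94/0.85 = 238.75 mm; ε'_s = 0.003(c − d')/c = 0.0021 ≥ f_y/E_s = 0.0021, so compression steel does yield.
M_n = (A_s − A'_s) f_y (d − a/2) + A'_s f_y (d − d') = [1429675 × (790 − 101.47) + 296725 × (790 − 73)] × 10⁻⁶ = 984.37 + 212.75 = 1197.12 kN·m.

M_n ≈ 1200 kN·m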